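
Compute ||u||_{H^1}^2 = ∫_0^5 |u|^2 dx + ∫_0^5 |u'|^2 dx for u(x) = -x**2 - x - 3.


||u||_{H^1}^2 = 9425/6

The H^1 norm (squared) on an interval (0, L) is
  ||u||_{H^1}^2 = ∫_0^L u(x)^2 dx + ∫_0^L u'(x)^2 dx.
Compute u'(x) = -2*x - 1.
Then u(x)^2 = x**4 + 2*x**3 + 7*x**2 + 6*x + 9 and u'(x)^2 = 4*x**2 + 4*x + 1.
Integrate each monomial from 0 to 5 using ∫_0^5 c·x^n dx = c·5^(n+1)/(n+1):
  ∫_0^5 u(x)^2 dx = ∫_0^5 (x^4 + 2*x^3 + 7*x^2 + 6*x + 9) dx. Term by term:
    ∫_0^5 x^4 dx = 625;  ∫_0^5 2*x^3 dx = 625/2;  ∫_0^5 7*x^2 dx = 875/3;
    ∫_0^5 6*x dx = 75;  ∫_0^5 9 dx = 45.
  Sum: 625 + 625/2 + 875/3 + 75 + 45 = 8095/6.
  ∫_0^5 u'(x)^2 dx = ∫_0^5 (4*x^2 + 4*x + 1) dx. Term by term:
    ∫_0^5 4*x^2 dx = 500/3;  ∫_0^5 4*x dx = 50;  ∫_0^5 1 dx = 5.
  Sum: 500/3 + 50 + 5 = 665/3.
Adding: ||u||_{H^1}^2 = 8095/6 + 665/3 = 9425/6.


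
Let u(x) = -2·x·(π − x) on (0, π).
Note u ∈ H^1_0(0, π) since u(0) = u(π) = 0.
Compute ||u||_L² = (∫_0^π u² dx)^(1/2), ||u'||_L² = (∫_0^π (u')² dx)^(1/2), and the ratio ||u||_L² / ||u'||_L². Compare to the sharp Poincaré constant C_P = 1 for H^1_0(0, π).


||u||_L² / ||u'||_L² = sqrt(10)*π/10 < C_P = 1.

u(x) = -2·x·(π − x), so u'(x) = 4*x - 2*π.
u(x) = -2·x·(π − x) vanishes at x = 0 and x = π, so u ∈ H^1_0(0, π). Differentiate via the product rule and integrate the resulting polynomials term by term.
  ∫_0^π u² dx = ∫_0^π (4*x^4 - 8*π*x^3 + 4*π^2*x^2) dx. Term by term:
    ∫_0^π 4*x^4 dx = 4*π^5/5;  ∫_0^π -8*π*x^3 dx = -2*π^5;  ∫_0^π 4*π^2*x^2 dx = 4*π^5/3.
  Sum: 4*π^5/5 − 2*π^5 + 4*π^5/3 = 2*π^5/15.
  ∫_0^π (u')² dx = ∫_0^π (16*x^2 - 16*π*x + 4*π^2) dx. Term by term:
    ∫_0^π 16*x^2 dx = 16*π^3/3;  ∫_0^π -16*π*x dx = -8*π^3;  ∫_0^π 4*π^2 dx = 4*π^3.
  Sum: 16*π^3/3 − 8*π^3 + 4*π^3 = 4*π^3/3.
∫_0^π u² dx = 2*π^5/15, so ||u||_L² = sqrt(30)*π^(5/2)/15.
∫_0^π (u')² dx = 4*π^3/3, so ||u'||_L² = 2*sqrt(3)*π^(3/2)/3.
Ratio ||u||_L² / ||u'||_L² = sqrt(10)*π/10.
Sharp Poincaré constant on H^1_0(0, π) is C_P = L/π = 1, achieved by sin(x).
A polynomial bump cannot attain the sharp Poincaré constant (only the first sine eigenfunction does), so the ratio is strictly less than C_P, consistent with ||u||_L² ≤ C_P ||u'||_L².


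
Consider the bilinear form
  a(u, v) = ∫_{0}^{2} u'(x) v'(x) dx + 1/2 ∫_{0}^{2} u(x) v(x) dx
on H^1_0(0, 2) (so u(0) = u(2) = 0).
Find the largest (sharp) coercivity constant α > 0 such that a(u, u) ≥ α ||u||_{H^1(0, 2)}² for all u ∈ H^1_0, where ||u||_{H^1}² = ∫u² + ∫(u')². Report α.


α = (2 + π^2)/(4 + π^2)

Coercivity of a(·,·) on H^1_0(0, 2) means a(u, u) ≥ α ||u||_{H^1}² for every u ∈ H^1_0.
The interval has length L = 2, and Poincaré/coercivity depend only on L. Here a(u, u) = ∫(u')² + (1/2)·∫u².
Here 0 < c = 1/2 < 1. The condition a(u,u) ≥ α||u||_{H^1}² reads (1−α)∫(u')² ≥ (α−c)∫u². Any admissible α is ≤ 1 (rapidly oscillating u have ∫u²/∫(u')² → 0), and α = 1 would force 0 ≥ (1−c)∫u², impossible since c < 1; so 1−α > 0. By the sharp Poincaré inequality on H^1_0 of an interval of length L, ∫(u')² ≥ (π/L)²∫u² with equality for the first sine mode sin(π(x−x₀)/L) (x₀ the left endpoint), so the inequality holds for all u iff (1−α)(π/L)² ≥ α − c, i.e. α ≤ ((π/L)² + c)/((π/L)² + 1) = (1 + c(L/π)²)/(1 + (L/π)²). With (π/L)² = π^2/4 and c = 1/2, the largest admissible constant is α = ((π/L)² + c)/((π/L)² + 1).
Simplifying, α = (2 + π^2)/(4 + π^2).


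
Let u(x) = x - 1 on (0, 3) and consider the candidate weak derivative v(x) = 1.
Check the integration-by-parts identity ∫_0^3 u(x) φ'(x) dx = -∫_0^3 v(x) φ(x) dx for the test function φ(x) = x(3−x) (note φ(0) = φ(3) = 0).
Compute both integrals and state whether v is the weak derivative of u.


LHS = -9/2, RHS = -9/2. Yes, v = u' weakly.

u(x) = x - 1, classical derivative u'(x) = 1.
φ(x) = x(3−x), so φ'(x) = 3 - 2*x.
Note φ(0) = φ(3) = 0, so the boundary term u·φ vanishes.
LHS = ∫_0^3 u(x) φ'(x) dx = ∫_0^3 (-2*x^2 + 5*x - 3) dx. Term by term:
  ∫_0^3 -2*x^2 dx = -18;  ∫_0^3 5*x dx = 45/2;  ∫_0^3 -3 dx = -9.
Sum: -18 + 45/2 − 9 = -9/2.
So LHS = -9/2.
∫_0^3 v(x) φ(x) dx = ∫_0^3 (-x^2 + 3*x) dx. Term by term:
  ∫_0^3 -x^2 dx = -9;  ∫_0^3 3*x dx = 27/2.
Sum: -9 + 27/2 = 9/2.
So RHS = -∫_0^3 v(x) φ(x) dx = -9/2.
LHS = RHS, so the identity holds for this test φ.
Moreover u is smooth here and v(x) = u'(x) = 1 pointwise, so the identity holds for every test function. Hence v is the weak derivative of u.


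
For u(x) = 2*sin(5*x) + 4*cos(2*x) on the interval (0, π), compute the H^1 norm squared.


||u||_{H^1(0,π)}^2 = 800/21 + 92*π

u'(x) = -8*sin(2*x) + 10*cos(5*x).
Expand u² and (u')² and integrate term by term on (0, π), using: for integers n ≥ 1, ∫_0^π sin²(nx) dx = ∫_0^π cos²(nx) dx = π/2; for n ≠ n', ∫_0^π sin(nx)sin(n'x) dx = ∫_0^π cos(nx)cos(n'x) dx = 0; and by product-to-sum, ∫_0^π sin(nx)cos(n'x) dx = ½∫_0^π [sin((n+n')x) + sin((n−n')x)] dx, which is 0 when n+n' is even and 2n/(n²−n'²) when n+n' is odd (it need not vanish on (0, π)).
  u² squared terms: (2)²·∫sin(5x)² dx = 4·π/2 = 2*π;  (4)²·∫cos(2x)² dx = 16·π/2 = 8*π.
  u² cross terms: 2·(2)·(4)·∫sin(5x)·cos(2x) dx = 16·(10/21) = 160/21.
  So ∫_0^π u² dx = 2*π + 8*π + 160/21 = 160/21 + 10*π.
  (u')² squared terms: (-8)²·∫sin(2x)² dx = 64·π/2 = 32*π;  (10)²·∫cos(5x)² dx = 100·π/2 = 50*π.
  (u')² cross terms: 2·(-8)·(10)·∫sin(2x)·cos(5x) dx = -160·(-4/21) = 640/21.
  So ∫_0^π (u')² dx = 32*π + 50*π + 640/21 = 640/21 + 82*π.
||u||_{H^1}^2 = (160/21 + 10*π) + (640/21 + 82*π) = 800/21 + 92*π.


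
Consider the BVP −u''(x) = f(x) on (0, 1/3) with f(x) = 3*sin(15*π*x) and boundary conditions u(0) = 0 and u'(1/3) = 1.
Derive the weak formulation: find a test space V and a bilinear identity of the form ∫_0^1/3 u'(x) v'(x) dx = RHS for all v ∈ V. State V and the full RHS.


V = {v ∈ H^1(0, 1/3) : v(0) = 0} (test functions vanish at x = 0 where u is specified); weak form: ∫_0^1/3 u'v' dx = ∫_0^1/3 (3*sin(15*π*x)) v dx + v(1/3) for all v ∈ V.

Multiply both sides by a test function v and integrate from 0 to 1/3:
  ∫_0^1/3 −u''(x) v(x) dx = ∫_0^1/3 f(x) v(x) dx.
Integrate the LHS by parts once:
  ∫_0^1/3 −u'' v dx = −[u'(x) v(x)]_0^1/3 + ∫_0^1/3 u'(x) v'(x) dx.
Thus ∫_0^1/3 u'(x) v'(x) dx = ∫_0^1/3 f(x) v(x) dx + [u'(x) v(x)]_0^1/3.
Choose V so that boundary terms are either known or forced to vanish.
Mixed BC: u(0) = 0 (Dirichlet) and u'(1/3) = 1 (Neumann). Define V = {v ∈ H^1(0, 1/3) : v(0) = 0}. Then [u' v]_0^1/3 = u'(1/3)·v(1/3) − u'(0)·0 = v(1/3).
Weak formulation: find u (satisfying any essential BC) such that ∫_0^1/3 u'(x) v'(x) dx = ∫_0^1/3 f v dx + v(1/3) for all v ∈ V (Dirichlet at 0 absorbed into V; Neumann datum at x = 1/3 contributes the boundary term).
Substituting f(x) = 3*sin(15*π*x), the right-hand side is ∫_0^1/3 (3*sin(15*π*x)) v dx + v(1/3).


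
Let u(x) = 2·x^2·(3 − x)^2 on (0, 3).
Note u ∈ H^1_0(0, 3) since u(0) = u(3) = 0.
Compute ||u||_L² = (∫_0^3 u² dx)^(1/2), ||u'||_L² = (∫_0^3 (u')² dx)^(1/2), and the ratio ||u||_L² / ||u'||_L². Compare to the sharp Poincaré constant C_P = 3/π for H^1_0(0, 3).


||u||_L² / ||u'||_L² = sqrt(3)/2 < C_P = 3/π.

u(x) = 2·x^2·(3 − x)^2, so u'(x) = 4*x*(x - 3)*(2*x - 3).
u(x) = 2·x^2·(3 − x)^2 vanishes at x = 0 and x = 3, so u ∈ H^1_0(0, 3). Differentiate via the product rule and integrate the resulting polynomials term by term.
  ∫_0^3 u² dx = ∫_0^3 (4*x^8 - 48*x^7 + 216*x^6 - 432*x^5 + 324*x^4) dx. Term by term:
    ∫_0^3 4*x^8 dx = 8748;  ∫_0^3 -48*x^7 dx = -39366;  ∫_0^3 216*x^6 dx = 472392/7;
    ∫_0^3 -432*x^5 dx = -52488;  ∫_0^3 324*x^4 dx = 78732/5.
  Sum: 8748 − 39366 + 472392/7 − 52488 + 78732/5 = 4374/35.
  ∫_0^3 (u')² dx = ∫_0^3 (64*x^6 - 576*x^5 + 1872*x^4 - 2592*x^3 + 1296*x^2) dx. Term by term:
    ∫_0^3 64*x^6 dx = 139968/7;  ∫_0^3 -576*x^5 dx = -69984;  ∫_0^3 1872*x^4 dx = 454896/5;
    ∫_0^3 -2592*x^3 dx = -52488;  ∫_0^3 1296*x^2 dx = 11664.
  Sum: 139968/7 − 69984 + 454896/5 − 52488 + 11664 = 5832/35.
∫_0^3 u² dx = 4374/35, so ||u||_L² = 27*sqrt(210)/35.
∫_0^3 (u')² dx = 5832/35, so ||u'||_L² = 54*sqrt(70)/35.
Ratio ||u||_L² / ||u'||_L² = sqrt(3)/2.
Sharp Poincaré constant on H^1_0(0, 3) is C_P = L/π = 3/π, achieved by sin(π/3·x).
A polynomial bump cannot attain the sharp Poincaré constant (only the first sine eigenfunction does), so the ratio is strictly less than C_P, consistent with ||u||_L² ≤ C_P ||u'||_L².


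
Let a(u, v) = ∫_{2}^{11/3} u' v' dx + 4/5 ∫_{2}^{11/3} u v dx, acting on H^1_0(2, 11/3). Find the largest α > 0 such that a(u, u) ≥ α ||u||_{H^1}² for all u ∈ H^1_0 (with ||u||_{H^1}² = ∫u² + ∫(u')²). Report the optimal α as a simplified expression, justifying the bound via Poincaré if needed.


α = (20 + 9*π^2)/(25 + 9*π^2)

Coercivity of a(·,·) on H^1_0(2, 11/3) means a(u, u) ≥ α ||u||_{H^1}² for every u ∈ H^1_0.
The interval has length L = 5/3, and Poincaré/coercivity depend only on L. Here a(u, u) = ∫(u')² + (4/5)·∫u².
Here 0 < c = 4/5 < 1. The condition a(u,u) ≥ α||u||_{H^1}² reads (1−α)∫(u')² ≥ (α−c)∫u². Any admissible α is ≤ 1 (rapidly oscillating u have ∫u²/∫(u')² → 0), and α = 1 would force 0 ≥ (1−c)∫u², impossible since c < 1; so 1−α > 0. By the sharp Poincaré inequality on H^1_0 of an interval of length L, ∫(u')² ≥ (π/L)²∫u² with equality for the first sine mode sin(π(x−x₀)/L) (x₀ the left endpoint), so the inequality holds for all u iff (1−α)(π/L)² ≥ α − c, i.e. α ≤ ((π/L)² + c)/((π/L)² + 1) = (1 + c(L/π)²)/(1 + (L/π)²). With (π/L)² = 9*π^2/25 and c = 4/5, the largest admissible constant is α = ((π/L)² + c)/((π/L)² + 1).
Simplifying, α = (20 + 9*π^2)/(25 + 9*π^2).


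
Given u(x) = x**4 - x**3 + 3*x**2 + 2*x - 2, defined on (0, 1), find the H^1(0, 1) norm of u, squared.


||u||_{H^1}^2 = 38741/1260

The H^1 norm (squared) on an interval (0, L) is
  ||u||_{H^1}^2 = ∫_0^L u(x)^2 dx + ∫_0^L u'(x)^2 dx.
Compute u'(x) = 4*x**3 - 3*x**2 + 6*x + 2.
Then u(x)^2 = x**8 - 2*x**7 + 7*x**6 - 2*x**5 + x**4 + 16*x**3 - 8*x**2 - 8*x + 4 and u'(x)^2 = 16*x**6 - 24*x**5 + 57*x**4 - 20*x**3 + 24*x**2 + 24*x + 4.
Integrate each monomial from 0 to 1 using ∫_0^1 c·x^n dx = c·1^(n+1)/(n+1):
  ∫_0^1 u(x)^2 dx = ∫_0^1 (x^8 - 2*x^7 + 7*x^6 - 2*x^5 + x^4 + 16*x^3 - 8*x^2 - 8*x + 4) dx. Term by term:
    ∫_0^1 x^8 dx = 1/9;  ∫_0^1 -2*x^7 dx = -1/4;  ∫_0^1 7*x^6 dx = 1;
    ∫_0^1 -2*x^5 dx = -1/3;  ∫_0^1 x^4 dx = 1/5;  ∫_0^1 16*x^3 dx = 4;
    ∫_0^1 -8*x^2 dx = -8/3;  ∫_0^1 -8*x dx = -4;  ∫_0^1 4 dx = 4.
  Sum: 1/9 − 1/4 + 1 − 1/3 + 1/5 + 4 − 8/3 − 4 + 4 = 371/180.
  ∫_0^1 u'(x)^2 dx = ∫_0^1 (16*x^6 - 24*x^5 + 57*x^4 - 20*x^3 + 24*x^2 + 24*x + 4) dx. Term by term:
    ∫_0^1 16*x^6 dx = 16/7;  ∫_0^1 -24*x^5 dx = -4;  ∫_0^1 57*x^4 dx = 57/5;
    ∫_0^1 -20*x^3 dx = -5;  ∫_0^1 24*x^2 dx = 8;  ∫_0^1 24*x dx = 12;
    ∫_0^1 4 dx = 4.
  Sum: 16/7 − 4 + 57/5 − 5 + 8 + 12 + 4 = 1004/35.
Adding: ||u||_{H^1}^2 = 371/180 + 1004/35 = 38741/1260.


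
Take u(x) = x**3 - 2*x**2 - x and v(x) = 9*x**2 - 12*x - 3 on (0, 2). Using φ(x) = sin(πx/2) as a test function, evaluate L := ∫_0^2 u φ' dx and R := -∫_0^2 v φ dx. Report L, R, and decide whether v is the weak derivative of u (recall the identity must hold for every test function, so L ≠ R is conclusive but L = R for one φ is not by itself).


LHS = -4/π + 96/π^3, RHS = -12/π + 288/π^3. No, v is not the weak derivative of u.

u(x) = x**3 - 2*x**2 - x, classical derivative u'(x) = 3*x**2 - 4*x - 1.
φ(x) = sin(πx/2), so φ'(x) = π*cos(π*x/2)/2.
Note φ(0) = φ(2) = 0, so the boundary term u·φ vanishes.
LHS = ∫_0^2 u(x) φ'(x) dx = ∫_0^2 (π*x^3*cos(π*x/2)/2 - π*x^2*cos(π*x/2) - π*x*cos(π*x/2)/2) dx. Term by term:
  ∫_0^2 π*x^3*cos(π*x/2)/2 dx = -24/π + 96/π^3;  ∫_0^2 -π*x^2*cos(π*x/2) dx = 16/π;  ∫_0^2 -π*x*cos(π*x/2)/2 dx = 4/π.
Sum: -24/π + 96/π^3 + 16/π + 4/π = -4/π + 96/π^3.
So LHS = -4/π + 96/π^3.
∫_0^2 v(x) φ(x) dx = ∫_0^2 (9*x^2*sin(π*x/2) - 12*x*sin(π*x/2) - 3*sin(π*x/2)) dx. Term by term:
  ∫_0^2 -3*sin(π*x/2) dx = -12/π;  ∫_0^2 -12*x*sin(π*x/2) dx = -48/π;  ∫_0^2 9*x^2*sin(π*x/2) dx = -288/π^3 + 72/π.
Sum: -12/π − 48/π + -288/π^3 + 72/π = -288/π^3 + 12/π.
So RHS = -∫_0^2 v(x) φ(x) dx = -12/π + 288/π^3.
LHS − RHS = -192/π^3 + 8/π ≠ 0, so the identity fails.
(For a valid weak derivative the identity must hold for EVERY test function, in particular this one. The failure shows v is NOT the weak derivative of u.)
Correct weak derivative would be u'(x) = 3*x**2 - 4*x - 1.


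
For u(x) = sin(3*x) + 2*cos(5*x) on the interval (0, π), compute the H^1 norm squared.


||u||_{H^1(0,π)}^2 = 57*π

u'(x) = -10*sin(5*x) + 3*cos(3*x).
Expand u² and (u')² and integrate term by term on (0, π), using: for integers n ≥ 1, ∫_0^π sin²(nx) dx = ∫_0^π cos²(nx) dx = π/2; for n ≠ n', ∫_0^π sin(nx)sin(n'x) dx = ∫_0^π cos(nx)cos(n'x) dx = 0; and by product-to-sum, ∫_0^π sin(nx)cos(n'x) dx = ½∫_0^π [sin((n+n')x) + sin((n−n')x)] dx, which is 0 when n+n' is even and 2n/(n²−n'²) when n+n' is odd (it need not vanish on (0, π)).
  u² squared terms: (2)²·∫cos(5x)² dx = 4·π/2 = 2*π;  (1)²·∫sin(3x)² dx = 1·π/2 = π/2.
  u² cross terms: 2·(2)·(1)·∫cos(5x)·sin(3x) dx = 4·(0) = 0.
  So ∫_0^π u² dx = 2*π + π/2 + 0 = 5*π/2.
  (u')² squared terms: (-10)²·∫sin(5x)² dx = 100·π/2 = 50*π;  (3)²·∫cos(3x)² dx = 9·π/2 = 9*π/2.
  (u')² cross terms: 2·(-10)·(3)·∫sin(5x)·cos(3x) dx = -60·(0) = 0.
  So ∫_0^π (u')² dx = 50*π + 9*π/2 + 0 = 109*π/2.
||u||_{H^1}^2 = (5*π/2) + (109*π/2) = 57*π.


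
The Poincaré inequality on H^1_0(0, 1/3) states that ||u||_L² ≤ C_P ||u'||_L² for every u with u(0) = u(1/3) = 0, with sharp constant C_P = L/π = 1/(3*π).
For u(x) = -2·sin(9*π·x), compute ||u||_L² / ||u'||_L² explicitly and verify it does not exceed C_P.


||u||_L² / ||u'||_L² = 1/(9*π) < C_P = 1/(3*π).

u(x) = -2·sin(9*π·x), so u'(x) = -18*π*cos(9*π*x).
Writing u(x) = A·sin(kπx/L) with A = -2 and k = 3, use ∫_0^L sin²(kπx/L) dx = L/2 and ∫_0^L cos²(kπx/L) dx = L/2.
u² = 4·sin²(9*π·x) and (u')² = 324*π^2·cos²(9*π·x), and each of sin², cos² integrates to L/2 = 1/6 over (0, 1/3).
∫_0^1/3 u² dx = 2/3, so ||u||_L² = sqrt(6)/3.
∫_0^1/3 (u')² dx = 54*π^2, so ||u'||_L² = 3*sqrt(6)*π.
Ratio ||u||_L² / ||u'||_L² = 1/(9*π).
Sharp Poincaré constant on H^1_0(0, 1/3) is C_P = L/π = 1/(3*π), achieved by sin(3*π·x).
This is the k = 3 harmonic; the ratio L/(kπ) is strictly less than C_P = L/π, consistent with the sharp inequality ||u||_L² ≤ C_P ||u'||_L².


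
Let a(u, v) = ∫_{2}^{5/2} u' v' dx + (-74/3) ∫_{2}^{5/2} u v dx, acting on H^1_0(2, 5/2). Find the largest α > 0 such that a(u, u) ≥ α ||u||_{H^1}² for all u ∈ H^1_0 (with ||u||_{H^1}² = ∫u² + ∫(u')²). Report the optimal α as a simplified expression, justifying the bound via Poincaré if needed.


α = 2*(-37 + 6*π^2)/(3*(1 + 4*π^2))

Coercivity of a(·,·) on H^1_0(2, 5/2) means a(u, u) ≥ α ||u||_{H^1}² for every u ∈ H^1_0.
The interval has length L = 1/2, and Poincaré/coercivity depend only on L. Here a(u, u) = ∫(u')² + (-74/3)·∫u².
Here c = -74/3 < 0 with |c| < (π/L)² = 4*π^2, so coercivity still holds. The condition a(u,u) ≥ α||u||_{H^1}² reads (1−α)∫(u')² ≥ (α−c)∫u². Any admissible α is ≤ 1 (rapidly oscillating u have ∫u²/∫(u')² → 0), and α = 1 would force 0 ≥ (1−c)∫u², impossible since c < 1; so 1−α > 0. By the sharp Poincaré inequality on H^1_0 of an interval of length L, ∫(u')² ≥ (π/L)²∫u² with equality for the first sine mode sin(π(x−x₀)/L) (x₀ the left endpoint), so the inequality holds for all u iff (1−α)(π/L)² ≥ α − c, i.e. α ≤ ((π/L)² + c)/((π/L)² + 1) = (1 + c(L/π)²)/(1 + (L/π)²). (Direct route, valid since c ≤ 0: Poincaré gives c∫u² ≥ c(L/π)²∫(u')², so a(u,u) ≥ (1 + c(L/π)²)∫(u')², while ||u||_{H^1}² ≤ (1 + (L/π)²)∫(u')²; dividing yields the same α.) With (π/L)² = 4*π^2 and c = -74/3, the largest admissible constant is α = ((π/L)² + c)/((π/L)² + 1).
Simplifying, α = 2*(-37 + 6*π^2)/(3*(1 + 4*π^2)).


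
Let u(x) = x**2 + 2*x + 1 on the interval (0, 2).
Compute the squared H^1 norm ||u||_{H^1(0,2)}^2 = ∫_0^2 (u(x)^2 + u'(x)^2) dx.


||u||_{H^1}^2 = 1246/15

The H^1 norm (squared) on an interval (0, L) is
  ||u||_{H^1}^2 = ∫_0^L u(x)^2 dx + ∫_0^L u'(x)^2 dx.
Compute u'(x) = 2*x + 2.
Then u(x)^2 = x**4 + 4*x**3 + 6*x**2 + 4*x + 1 and u'(x)^2 = 4*x**2 + 8*x + 4.
Integrate each monomial from 0 to 2 using ∫_0^2 c·x^n dx = c·2^(n+1)/(n+1):
  ∫_0^2 u(x)^2 dx = ∫_0^2 (x^4 + 4*x^3 + 6*x^2 + 4*x + 1) dx. Term by term:
    ∫_0^2 x^4 dx = 32/5;  ∫_0^2 4*x^3 dx = 16;  ∫_0^2 6*x^2 dx = 16;
    ∫_0^2 4*x dx = 8;  ∫_0^2 1 dx = 2.
  Sum: 32/5 + 16 + 16 + 8 + 2 = 242/5.
  ∫_0^2 u'(x)^2 dx = ∫_0^2 (4*x^2 + 8*x + 4) dx. Term by term:
    ∫_0^2 4*x^2 dx = 32/3;  ∫_0^2 8*x dx = 16;  ∫_0^2 4 dx = 8.
  Sum: 32/3 + 16 + 8 = 104/3.
Adding: ||u||_{H^1}^2 = 242/5 + 104/3 = 1246/15.


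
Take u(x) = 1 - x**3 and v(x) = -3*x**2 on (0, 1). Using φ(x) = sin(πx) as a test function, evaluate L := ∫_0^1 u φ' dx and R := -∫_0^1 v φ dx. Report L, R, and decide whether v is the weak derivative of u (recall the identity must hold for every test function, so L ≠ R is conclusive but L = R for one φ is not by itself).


LHS = -12/π^3 + 3/π, RHS = -12/π^3 + 3/π. Yes, v = u' weakly.

u(x) = 1 - x**3, classical derivative u'(x) = -3*x**2.
φ(x) = sin(πx), so φ'(x) = π*cos(π*x).
Note φ(0) = φ(1) = 0, so the boundary term u·φ vanishes.
LHS = ∫_0^1 u(x) φ'(x) dx = ∫_0^1 (-π*x^3*cos(π*x) + π*cos(π*x)) dx. Term by term:
  ∫_0^1 π*cos(π*x) dx = 0;  ∫_0^1 -π*x^3*cos(π*x) dx = -12/π^3 + 3/π.
Sum: 0 + -12/π^3 + 3/π = -12/π^3 + 3/π.
So LHS = -12/π^3 + 3/π.
∫_0^1 v(x) φ(x) dx = ∫_0^1 (-3*x^2*sin(π*x)) dx. Term by term:
  ∫_0^1 -3*x^2*sin(π*x) dx = -3/π + 12/π^3.
So RHS = -∫_0^1 v(x) φ(x) dx = -12/π^3 + 3/π.
LHS = RHS, so the identity holds for this test φ.
Moreover u is smooth here and v(x) = u'(x) = -3*x**2 pointwise, so the identity holds for every test function. Hence v is the weak derivative of u.


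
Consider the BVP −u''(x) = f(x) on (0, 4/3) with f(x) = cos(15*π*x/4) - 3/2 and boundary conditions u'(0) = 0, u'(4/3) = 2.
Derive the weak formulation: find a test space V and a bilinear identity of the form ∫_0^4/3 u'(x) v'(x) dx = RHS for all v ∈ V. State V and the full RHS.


V = H^1(0, 4/3) (v unrestricted at boundary; u is determined up to an additive constant); weak form: ∫_0^4/3 u'v' dx = ∫_0^4/3 (cos(15*π*x/4) - 3/2) v dx + 2·v(4/3) for all v ∈ V.

Multiply both sides by a test function v and integrate from 0 to 4/3:
  ∫_0^4/3 −u''(x) v(x) dx = ∫_0^4/3 f(x) v(x) dx.
Integrate the LHS by parts once:
  ∫_0^4/3 −u'' v dx = −[u'(x) v(x)]_0^4/3 + ∫_0^4/3 u'(x) v'(x) dx.
Thus ∫_0^4/3 u'(x) v'(x) dx = ∫_0^4/3 f(x) v(x) dx + [u'(x) v(x)]_0^4/3.
Choose V so that boundary terms are either known or forced to vanish.
u has inhomogeneous Neumann u'(0) = 0, u'(4/3) = 2. [u' v]_0^4/3 = (2)·v(4/3) − (0)·v(0) = 2·v(4/3). Take V = H^1(0, 4/3); boundary term becomes part of RHS.
Weak formulation: find u (satisfying any essential BC) such that ∫_0^4/3 u'(x) v'(x) dx = ∫_0^4/3 f v dx + 2·v(4/3) for all v ∈ V (Neumann data are natural BCs: they enter the RHS as boundary terms).
Substituting f(x) = cos(15*π*x/4) - 3/2, the right-hand side is ∫_0^4/3 (cos(15*π*x/4) - 3/2) v dx + 2·v(4/3).
Compatibility check (pure Neumann): taking v ≡ 1 ∈ V gives 0 = ∫_0^4/3 f dx + (2) − (0), i.e. ∫_0^4/3 f dx must equal u'(0) − u'(4/3) = -2. Indeed ∫_0^4/3 (cos(15*π*x/4) - 3/2) dx = -2, so the data are compatible. The solution is then unique only up to an additive constant (fix it e.g. by requiring ∫_0^4/3 u dx = 0).


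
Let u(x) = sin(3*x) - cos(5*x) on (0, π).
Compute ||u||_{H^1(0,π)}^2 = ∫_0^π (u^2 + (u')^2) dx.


||u||_{H^1(0,π)}^2 = 18*π

u'(x) = 5*sin(5*x) + 3*cos(3*x).
Expand u² and (u')² and integrate term by term on (0, π), using: for integers n ≥ 1, ∫_0^π sin²(nx) dx = ∫_0^π cos²(nx) dx = π/2; for n ≠ n', ∫_0^π sin(nx)sin(n'x) dx = ∫_0^π cos(nx)cos(n'x) dx = 0; and by product-to-sum, ∫_0^π sin(nx)cos(n'x) dx = ½∫_0^π [sin((n+n')x) + sin((n−n')x)] dx, which is 0 when n+n' is even and 2n/(n²−n'²) when n+n' is odd (it need not vanish on (0, π)).
  u² squared terms: (-1)²·∫cos(5x)² dx = 1·π/2 = π/2;  (1)²·∫sin(3x)² dx = 1·π/2 = π/2.
  u² cross terms: 2·(-1)·(1)·∫cos(5x)·sin(3x) dx = -2·(0) = 0.
  So ∫_0^π u² dx = π/2 + π/2 + 0 = π.
  (u')² squared terms: (3)²·∫cos(3x)² dx = 9·π/2 = 9*π/2;  (5)²·∫sin(5x)² dx = 25·π/2 = 25*π/2.
  (u')² cross terms: 2·(3)·(5)·∫cos(3x)·sin(5x) dx = 30·(0) = 0.
  So ∫_0^π (u')² dx = 9*π/2 + 25*π/2 + 0 = 17*π.
||u||_{H^1}^2 = (π) + (17*π) = 18*π.


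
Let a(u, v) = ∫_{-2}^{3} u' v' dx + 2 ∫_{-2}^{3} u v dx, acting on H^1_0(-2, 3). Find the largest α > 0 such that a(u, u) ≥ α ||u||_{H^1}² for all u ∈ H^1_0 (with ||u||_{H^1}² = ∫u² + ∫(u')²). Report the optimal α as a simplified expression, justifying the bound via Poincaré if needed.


α = 1

Coercivity of a(·,·) on H^1_0(-2, 3) means a(u, u) ≥ α ||u||_{H^1}² for every u ∈ H^1_0.
The interval has length L = 5, and Poincaré/coercivity depend only on L. Here a(u, u) = ∫(u')² + (2)·∫u².
Here c = 2 ≥ 1, so a(u,u) = ∫(u')² + c∫u² ≥ ∫(u')² + ∫u² = ||u||_{H^1}², i.e. α = 1 works. No larger α is possible: a(u,u) ≥ α||u||_{H^1}² means (1−α)∫(u')² ≥ (α−c)∫u², and for the modes u_n = sin(nπ(x−x₀)/L) (x₀ the left endpoint) one has ∫u_n²/∫(u_n')² = (L/(nπ))² → 0, so a(u_n,u_n)/||u_n||_{H^1}² → 1. Hence the optimal constant is α = 1.
Therefore α = 1.


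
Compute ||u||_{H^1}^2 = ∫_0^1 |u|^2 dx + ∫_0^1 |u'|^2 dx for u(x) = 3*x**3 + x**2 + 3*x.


||u||_{H^1}^2 = 2945/42

The H^1 norm (squared) on an interval (0, L) is
  ||u||_{H^1}^2 = ∫_0^L u(x)^2 dx + ∫_0^L u'(x)^2 dx.
Compute u'(x) = 9*x**2 + 2*x + 3.
Then u(x)^2 = 9*x**6 + 6*x**5 + 19*x**4 + 6*x**3 + 9*x**2 and u'(x)^2 = 81*x**4 + 36*x**3 + 58*x**2 + 12*x + 9.
Integrate each monomial from 0 to 1 using ∫_0^1 c·x^n dx = c·1^(n+1)/(n+1):
  ∫_0^1 u(x)^2 dx = ∫_0^1 (9*x^6 + 6*x^5 + 19*x^4 + 6*x^3 + 9*x^2) dx. Term by term:
    ∫_0^1 9*x^6 dx = 9/7;  ∫_0^1 6*x^5 dx = 1;  ∫_0^1 19*x^4 dx = 19/5;
    ∫_0^1 6*x^3 dx = 3/2;  ∫_0^1 9*x^2 dx = 3.
  Sum: 9/7 + 1 + 19/5 + 3/2 + 3 = 741/70.
  ∫_0^1 u'(x)^2 dx = ∫_0^1 (81*x^4 + 36*x^3 + 58*x^2 + 12*x + 9) dx. Term by term:
    ∫_0^1 81*x^4 dx = 81/5;  ∫_0^1 36*x^3 dx = 9;  ∫_0^1 58*x^2 dx = 58/3;
    ∫_0^1 12*x dx = 6;  ∫_0^1 9 dx = 9.
  Sum: 81/5 + 9 + 58/3 + 6 + 9 = 893/15.
Adding: ||u||_{H^1}^2 = 741/70 + 893/15 = 2945/42.


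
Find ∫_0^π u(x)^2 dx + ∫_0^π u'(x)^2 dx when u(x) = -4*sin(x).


||u||_{H^1(0,π)}^2 = 16*π

u'(x) = -4*cos(x).
Expand u² and (u')² and integrate term by term on (0, π), using: for integers n ≥ 1, ∫_0^π sin²(nx) dx = ∫_0^π cos²(nx) dx = π/2; for n ≠ n', ∫_0^π sin(nx)sin(n'x) dx = ∫_0^π cos(nx)cos(n'x) dx = 0; and by product-to-sum, ∫_0^π sin(nx)cos(n'x) dx = ½∫_0^π [sin((n+n')x) + sin((n−n')x)] dx, which is 0 when n+n' is even and 2n/(n²−n'²) when n+n' is odd (it need not vanish on (0, π)).
  u² squared terms: (-4)²·∫sin(x)² dx = 16·π/2 = 8*π.
  So ∫_0^π u² dx = 8*π.
  (u')² squared terms: (-4)²·∫cos(x)² dx = 16·π/2 = 8*π.
  So ∫_0^π (u')² dx = 8*π.
||u||_{H^1}^2 = (8*π) + (8*π) = 16*π.


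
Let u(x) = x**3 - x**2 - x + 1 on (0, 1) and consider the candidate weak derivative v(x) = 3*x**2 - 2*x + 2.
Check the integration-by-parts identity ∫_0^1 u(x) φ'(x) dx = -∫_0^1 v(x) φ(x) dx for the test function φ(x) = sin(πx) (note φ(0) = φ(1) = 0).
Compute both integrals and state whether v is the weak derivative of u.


LHS = (π^2 + 12)/π^3, RHS = -5/π + 12/π^3. No, v is not the weak derivative of u.

u(x) = x**3 - x**2 - x + 1, classical derivative u'(x) = 3*x**2 - 2*x - 1.
φ(x) = sin(πx), so φ'(x) = π*cos(π*x).
Note φ(0) = φ(1) = 0, so the boundary term u·φ vanishes.
LHS = ∫_0^1 u(x) φ'(x) dx = ∫_0^1 (π*x^3*cos(π*x) - π*x^2*cos(π*x) - π*x*cos(π*x) + π*cos(π*x)) dx. Term by term:
  ∫_0^1 π*cos(π*x) dx = 0;  ∫_0^1 π*x^3*cos(π*x) dx = -3/π + 12/π^3;  ∫_0^1 -π*x*cos(π*x) dx = 2/π;
  ∫_0^1 -π*x^2*cos(π*x) dx = 2/π.
Sum: 0 + -3/π + 12/π^3 + 2/π + 2/π = (π^2 + 12)/π^3.
So LHS = (π^2 + 12)/π^3.
∫_0^1 v(x) φ(x) dx = ∫_0^1 (3*x^2*sin(π*x) - 2*x*sin(π*x) + 2*sin(π*x)) dx. Term by term:
  ∫_0^1 2*sin(π*x) dx = 4/π;  ∫_0^1 -2*x*sin(π*x) dx = -2/π;  ∫_0^1 3*x^2*sin(π*x) dx = -12/π^3 + 3/π.
Sum: 4/π − 2/π + -12/π^3 + 3/π = -12/π^3 + 5/π.
So RHS = -∫_0^1 v(x) φ(x) dx = -5/π + 12/π^3.
LHS − RHS = 6/π ≠ 0, so the identity fails.
(For a valid weak derivative the identity must hold for EVERY test function, in particular this one. The failure shows v is NOT the weak derivative of u.)
Correct weak derivative would be u'(x) = 3*x**2 - 2*x - 1.


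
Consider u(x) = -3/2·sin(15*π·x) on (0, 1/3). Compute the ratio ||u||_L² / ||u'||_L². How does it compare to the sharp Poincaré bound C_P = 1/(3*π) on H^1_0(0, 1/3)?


||u||_L² / ||u'||_L² = 1/(15*π) < C_P = 1/(3*π).

u(x) = -3/2·sin(15*π·x), so u'(x) = -45*π*cos(15*π*x)/2.
Writing u(x) = A·sin(kπx/L) with A = -3/2 and k = 5, use ∫_0^L sin²(kπx/L) dx = L/2 and ∫_0^L cos²(kπx/L) dx = L/2.
u² = 9/4·sin²(15*π·x) and (u')² = 2025*π^2/4·cos²(15*π·x), and each of sin², cos² integrates to L/2 = 1/6 over (0, 1/3).
∫_0^1/3 u² dx = 3/8, so ||u||_L² = sqrt(6)/4.
∫_0^1/3 (u')² dx = 675*π^2/8, so ||u'||_L² = 15*sqrt(6)*π/4.
Ratio ||u||_L² / ||u'||_L² = 1/(15*π).
Sharp Poincaré constant on H^1_0(0, 1/3) is C_P = L/π = 1/(3*π), achieved by sin(3*π·x).
This is the k = 5 harmonic; the ratio L/(kπ) is strictly less than C_P = L/π, consistent with the sharp inequality ||u||_L² ≤ C_P ||u'||_L².


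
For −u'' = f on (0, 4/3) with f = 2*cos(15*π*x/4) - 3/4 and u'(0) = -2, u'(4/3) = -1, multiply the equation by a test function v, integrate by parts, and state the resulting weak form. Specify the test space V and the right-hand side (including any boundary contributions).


V = H^1(0, 4/3) (v unrestricted at boundary; u is determined up to an additive constant); weak form: ∫_0^4/3 u'v' dx = ∫_0^4/3 (2*cos(15*π*x/4) - 3/4) v dx − v(4/3) + 2·v(0) for all v ∈ V.

Multiply both sides by a test function v and integrate from 0 to 4/3:
  ∫_0^4/3 −u''(x) v(x) dx = ∫_0^4/3 f(x) v(x) dx.
Integrate the LHS by parts once:
  ∫_0^4/3 −u'' v dx = −[u'(x) v(x)]_0^4/3 + ∫_0^4/3 u'(x) v'(x) dx.
Thus ∫_0^4/3 u'(x) v'(x) dx = ∫_0^4/3 f(x) v(x) dx + [u'(x) v(x)]_0^4/3.
Choose V so that boundary terms are either known or forced to vanish.
u has inhomogeneous Neumann u'(0) = -2, u'(4/3) = -1. [u' v]_0^4/3 = (-1)·v(4/3) − (-2)·v(0) = − v(4/3) + 2·v(0). Take V = H^1(0, 4/3); boundary term becomes part of RHS.
Weak formulation: find u (satisfying any essential BC) such that ∫_0^4/3 u'(x) v'(x) dx = ∫_0^4/3 f v dx − v(4/3) + 2·v(0) for all v ∈ V (Neumann data are natural BCs: they enter the RHS as boundary terms).
Substituting f(x) = 2*cos(15*π*x/4) - 3/4, the right-hand side is ∫_0^4/3 (2*cos(15*π*x/4) - 3/4) v dx − v(4/3) + 2·v(0).
Compatibility check (pure Neumann): taking v ≡ 1 ∈ V gives 0 = ∫_0^4/3 f dx + (-1) − (-2), i.e. ∫_0^4/3 f dx must equal u'(0) − u'(4/3) = -1. Indeed ∫_0^4/3 (2*cos(15*π*x/4) - 3/4) dx = -1, so the data are compatible. The solution is then unique only up to an additive constant (fix it e.g. by requiring ∫_0^4/3 u dx = 0).


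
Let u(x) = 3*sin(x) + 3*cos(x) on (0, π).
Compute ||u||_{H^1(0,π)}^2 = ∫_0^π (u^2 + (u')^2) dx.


||u||_{H^1(0,π)}^2 = 18*π

u'(x) = -3*sin(x) + 3*cos(x).
Expand u² and (u')² and integrate term by term on (0, π), using: for integers n ≥ 1, ∫_0^π sin²(nx) dx = ∫_0^π cos²(nx) dx = π/2; for n ≠ n', ∫_0^π sin(nx)sin(n'x) dx = ∫_0^π cos(nx)cos(n'x) dx = 0; and by product-to-sum, ∫_0^π sin(nx)cos(n'x) dx = ½∫_0^π [sin((n+n')x) + sin((n−n')x)] dx, which is 0 when n+n' is even and 2n/(n²−n'²) when n+n' is odd (it need not vanish on (0, π)).
  u² squared terms: (3)²·∫cos(x)² dx = 9·π/2 = 9*π/2;  (3)²·∫sin(x)² dx = 9·π/2 = 9*π/2.
  u² cross terms: 2·(3)·(3)·∫cos(x)·sin(x) dx = 18·(0) = 0.
  So ∫_0^π u² dx = 9*π/2 + 9*π/2 + 0 = 9*π.
  (u')² squared terms: (-3)²·∫sin(x)² dx = 9·π/2 = 9*π/2;  (3)²·∫cos(x)² dx = 9·π/2 = 9*π/2.
  (u')² cross terms: 2·(-3)·(3)·∫sin(x)·cos(x) dx = -18·(0) = 0.
  So ∫_0^π (u')² dx = 9*π/2 + 9*π/2 + 0 = 9*π.
||u||_{H^1}^2 = (9*π) + (9*π) = 18*π.


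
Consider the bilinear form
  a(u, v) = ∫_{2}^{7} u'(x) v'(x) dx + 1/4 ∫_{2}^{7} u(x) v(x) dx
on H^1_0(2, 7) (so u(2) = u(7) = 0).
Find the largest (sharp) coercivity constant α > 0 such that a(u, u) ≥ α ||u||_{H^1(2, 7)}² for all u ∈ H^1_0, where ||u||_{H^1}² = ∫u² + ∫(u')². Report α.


α = (25/4 + π^2)/(π^2 + 25)

Coercivity of a(·,·) on H^1_0(2, 7) means a(u, u) ≥ α ||u||_{H^1}² for every u ∈ H^1_0.
The interval has length L = 5, and Poincaré/coercivity depend only on L. Here a(u, u) = ∫(u')² + (1/4)·∫u².
Here 0 < c = 1/4 < 1. The condition a(u,u) ≥ α||u||_{H^1}² reads (1−α)∫(u')² ≥ (α−c)∫u². Any admissible α is ≤ 1 (rapidly oscillating u have ∫u²/∫(u')² → 0), and α = 1 would force 0 ≥ (1−c)∫u², impossible since c < 1; so 1−α > 0. By the sharp Poincaré inequality on H^1_0 of an interval of length L, ∫(u')² ≥ (π/L)²∫u² with equality for the first sine mode sin(π(x−x₀)/L) (x₀ the left endpoint), so the inequality holds for all u iff (1−α)(π/L)² ≥ α − c, i.e. α ≤ ((π/L)² + c)/((π/L)² + 1) = (1 + c(L/π)²)/(1 + (L/π)²). With (π/L)² = π^2/25 and c = 1/4, the largest admissible constant is α = ((π/L)² + c)/((π/L)² + 1).
Simplifying, α = (25/4 + π^2)/(π^2 + 25).


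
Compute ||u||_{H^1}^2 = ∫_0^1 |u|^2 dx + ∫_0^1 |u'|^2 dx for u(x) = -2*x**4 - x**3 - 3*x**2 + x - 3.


||u||_{H^1}^2 = 6067/90

The H^1 norm (squared) on an interval (0, L) is
  ||u||_{H^1}^2 = ∫_0^L u(x)^2 dx + ∫_0^L u'(x)^2 dx.
Compute u'(x) = -8*x**3 - 3*x**2 - 6*x + 1.
Then u(x)^2 = 4*x**8 + 4*x**7 + 13*x**6 + 2*x**5 + 19*x**4 + 19*x**2 - 6*x + 9 and u'(x)^2 = 64*x**6 + 48*x**5 + 105*x**4 + 20*x**3 + 30*x**2 - 12*x + 1.
Integrate each monomial from 0 to 1 using ∫_0^1 c·x^n dx = c·1^(n+1)/(n+1):
  ∫_0^1 u(x)^2 dx = ∫_0^1 (4*x^8 + 4*x^7 + 13*x^6 + 2*x^5 + 19*x^4 + 19*x^2 - 6*x + 9) dx. Term by term:
    ∫_0^1 4*x^8 dx = 4/9;  ∫_0^1 4*x^7 dx = 1/2;  ∫_0^1 13*x^6 dx = 13/7;
    ∫_0^1 2*x^5 dx = 1/3;  ∫_0^1 19*x^4 dx = 19/5;  ∫_0^1 19*x^2 dx = 19/3;
    ∫_0^1 -6*x dx = -3;  ∫_0^1 9 dx = 9.
  Sum: 4/9 + 1/2 + 13/7 + 1/3 + 19/5 + 19/3 − 3 + 9 = 12139/630.
  ∫_0^1 u'(x)^2 dx = ∫_0^1 (64*x^6 + 48*x^5 + 105*x^4 + 20*x^3 + 30*x^2 - 12*x + 1) dx. Term by term:
    ∫_0^1 64*x^6 dx = 64/7;  ∫_0^1 48*x^5 dx = 8;  ∫_0^1 105*x^4 dx = 21;
    ∫_0^1 20*x^3 dx = 5;  ∫_0^1 30*x^2 dx = 10;  ∫_0^1 -12*x dx = -6;
    ∫_0^1 1 dx = 1.
  Sum: 64/7 + 8 + 21 + 5 + 10 − 6 + 1 = 337/7.
Adding: ||u||_{H^1}^2 = 12139/630 + 337/7 = 6067/90.


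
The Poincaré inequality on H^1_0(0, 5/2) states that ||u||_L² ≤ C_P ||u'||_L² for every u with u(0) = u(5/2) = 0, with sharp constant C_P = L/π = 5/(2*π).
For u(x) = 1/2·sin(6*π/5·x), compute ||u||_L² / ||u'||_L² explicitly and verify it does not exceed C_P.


||u||_L² / ||u'||_L² = 5/(6*π) < C_P = 5/(2*π).

u(x) = 1/2·sin(6*π/5·x), so u'(x) = 3*π*cos(6*π*x/5)/5.
Writing u(x) = A·sin(kπx/L) with A = 1/2 and k = 3, use ∫_0^L sin²(kπx/L) dx = L/2 and ∫_0^L cos²(kπx/L) dx = L/2.
u² = 1/4·sin²(6*π/5·x) and (u')² = 9*π^2/25·cos²(6*π/5·x), and each of sin², cos² integrates to L/2 = 5/4 over (0, 5/2).
∫_0^5/2 u² dx = 5/16, so ||u||_L² = sqrt(5)/4.
∫_0^5/2 (u')² dx = 9*π^2/20, so ||u'||_L² = 3*sqrt(5)*π/10.
Ratio ||u||_L² / ||u'||_L² = 5/(6*π).
Sharp Poincaré constant on H^1_0(0, 5/2) is C_P = L/π = 5/(2*π), achieved by sin(2*π/5·x).
This is the k = 3 harmonic; the ratio L/(kπ) is strictly less than C_P = L/π, consistent with the sharp inequality ||u||_L² ≤ C_P ||u'||_L².


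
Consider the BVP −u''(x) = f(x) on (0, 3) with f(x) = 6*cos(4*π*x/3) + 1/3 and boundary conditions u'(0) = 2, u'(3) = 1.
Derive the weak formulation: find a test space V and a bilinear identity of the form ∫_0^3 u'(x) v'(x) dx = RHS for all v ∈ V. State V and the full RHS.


V = H^1(0, 3) (v unrestricted at boundary; u is determined up to an additive constant); weak form: ∫_0^3 u'v' dx = ∫_0^3 (6*cos(4*π*x/3) + 1/3) v dx + v(3) − 2·v(0) for all v ∈ V.

Multiply both sides by a test function v and integrate from 0 to 3:
  ∫_0^3 −u''(x) v(x) dx = ∫_0^3 f(x) v(x) dx.
Integrate the LHS by parts once:
  ∫_0^3 −u'' v dx = −[u'(x) v(x)]_0^3 + ∫_0^3 u'(x) v'(x) dx.
Thus ∫_0^3 u'(x) v'(x) dx = ∫_0^3 f(x) v(x) dx + [u'(x) v(x)]_0^3.
Choose V so that boundary terms are either known or forced to vanish.
u has inhomogeneous Neumann u'(0) = 2, u'(3) = 1. [u' v]_0^3 = (1)·v(3) − (2)·v(0) = v(3) − 2·v(0). Take V = H^1(0, 3); boundary term becomes part of RHS.
Weak formulation: find u (satisfying any essential BC) such that ∫_0^3 u'(x) v'(x) dx = ∫_0^3 f v dx + v(3) − 2·v(0) for all v ∈ V (Neumann data are natural BCs: they enter the RHS as boundary terms).
Substituting f(x) = 6*cos(4*π*x/3) + 1/3, the right-hand side is ∫_0^3 (6*cos(4*π*x/3) + 1/3) v dx + v(3) − 2·v(0).
Compatibility check (pure Neumann): taking v ≡ 1 ∈ V gives 0 = ∫_0^3 f dx + (1) − (2), i.e. ∫_0^3 f dx must equal u'(0) − u'(3) = 1. Indeed ∫_0^3 (6*cos(4*π*x/3) + 1/3) dx = 1, so the data are compatible. The solution is then unique only up to an additive constant (fix it e.g. by requiring ∫_0^3 u dx = 0).


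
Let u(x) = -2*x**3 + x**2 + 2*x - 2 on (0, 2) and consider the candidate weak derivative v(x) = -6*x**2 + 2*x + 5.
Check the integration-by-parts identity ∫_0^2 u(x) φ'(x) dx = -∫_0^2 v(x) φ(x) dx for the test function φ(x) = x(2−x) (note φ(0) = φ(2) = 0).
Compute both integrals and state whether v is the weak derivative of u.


LHS = 64/15, RHS = 4/15. No, v is not the weak derivative of u.

u(x) = -2*x**3 + x**2 + 2*x - 2, classical derivative u'(x) = -6*x**2 + 2*x + 2.
φ(x) = x(2−x), so φ'(x) = 2 - 2*x.
Note φ(0) = φ(2) = 0, so the boundary term u·φ vanishes.
LHS = ∫_0^2 u(x) φ'(x) dx = ∫_0^2 (4*x^4 - 6*x^3 - 2*x^2 + 8*x - 4) dx. Term by term:
  ∫_0^2 4*x^4 dx = 128/5;  ∫_0^2 -6*x^3 dx = -24;  ∫_0^2 -2*x^2 dx = -16/3;
  ∫_0^2 8*x dx = 16;  ∫_0^2 -4 dx = -8.
Sum: 128/5 − 24 − 16/3 + 16 − 8 = 64/15.
So LHS = 64/15.
∫_0^2 v(x) φ(x) dx = ∫_0^2 (6*x^4 - 14*x^3 - x^2 + 10*x) dx. Term by term:
  ∫_0^2 6*x^4 dx = 192/5;  ∫_0^2 -14*x^3 dx = -56;  ∫_0^2 -x^2 dx = -8/3;
  ∫_0^2 10*x dx = 20.
Sum: 192/5 − 56 − 8/3 + 20 = -4/15.
So RHS = -∫_0^2 v(x) φ(x) dx = 4/15.
LHS − RHS = 4 ≠ 0, so the identity fails.
(For a valid weak derivative the identity must hold for EVERY test function, in particular this one. The failure shows v is NOT the weak derivative of u.)
Correct weak derivative would be u'(x) = -6*x**2 + 2*x + 2.


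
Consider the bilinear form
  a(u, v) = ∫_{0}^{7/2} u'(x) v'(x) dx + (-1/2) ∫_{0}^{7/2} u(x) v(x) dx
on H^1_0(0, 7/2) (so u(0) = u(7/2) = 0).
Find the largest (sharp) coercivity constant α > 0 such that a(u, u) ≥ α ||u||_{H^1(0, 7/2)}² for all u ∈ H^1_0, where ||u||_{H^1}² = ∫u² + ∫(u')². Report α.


α = (-49 + 8*π^2)/(2*(4*π^2 + 49))

Coercivity of a(·,·) on H^1_0(0, 7/2) means a(u, u) ≥ α ||u||_{H^1}² for every u ∈ H^1_0.
The interval has length L = 7/2, and Poincaré/coercivity depend only on L. Here a(u, u) = ∫(u')² + (-1/2)·∫u².
Here c = -1/2 < 0 with |c| < (π/L)² = 4*π^2/49, so coercivity still holds. The condition a(u,u) ≥ α||u||_{H^1}² reads (1−α)∫(u')² ≥ (α−c)∫u². Any admissible α is ≤ 1 (rapidly oscillating u have ∫u²/∫(u')² → 0), and α = 1 would force 0 ≥ (1−c)∫u², impossible since c < 1; so 1−α > 0. By the sharp Poincaré inequality on H^1_0 of an interval of length L, ∫(u')² ≥ (π/L)²∫u² with equality for the first sine mode sin(π(x−x₀)/L) (x₀ the left endpoint), so the inequality holds for all u iff (1−α)(π/L)² ≥ α − c, i.e. α ≤ ((π/L)² + c)/((π/L)² + 1) = (1 + c(L/π)²)/(1 + (L/π)²). (Direct route, valid since c ≤ 0: Poincaré gives c∫u² ≥ c(L/π)²∫(u')², so a(u,u) ≥ (1 + c(L/π)²)∫(u')², while ||u||_{H^1}² ≤ (1 + (L/π)²)∫(u')²; dividing yields the same α.) With (π/L)² = 4*π^2/49 and c = -1/2, the largest admissible constant is α = ((π/L)² + c)/((π/L)² + 1).
Simplifying, α = (-49 + 8*π^2)/(2*(4*π^2 + 49)).


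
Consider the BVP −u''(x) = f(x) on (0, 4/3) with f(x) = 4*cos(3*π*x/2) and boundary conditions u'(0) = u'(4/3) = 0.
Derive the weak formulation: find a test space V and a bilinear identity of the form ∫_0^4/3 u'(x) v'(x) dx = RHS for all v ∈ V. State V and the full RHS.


V = H^1(0, 4/3) (no boundary constraint on v; u is determined up to an additive constant); weak form: ∫_0^4/3 u'v' dx = ∫_0^4/3 (4*cos(3*π*x/2)) v dx for all v ∈ V.

Multiply both sides by a test function v and integrate from 0 to 4/3:
  ∫_0^4/3 −u''(x) v(x) dx = ∫_0^4/3 f(x) v(x) dx.
Integrate the LHS by parts once:
  ∫_0^4/3 −u'' v dx = −[u'(x) v(x)]_0^4/3 + ∫_0^4/3 u'(x) v'(x) dx.
Thus ∫_0^4/3 u'(x) v'(x) dx = ∫_0^4/3 f(x) v(x) dx + [u'(x) v(x)]_0^4/3.
Choose V so that boundary terms are either known or forced to vanish.
u has homogeneous Neumann: u'(0) = u'(4/3) = 0. So [u' v]_0^4/3 = 0·v(4/3) − 0·v(0) = 0 for any v; take V = H^1(0, 4/3).
Weak formulation: find u (satisfying any essential BC) such that ∫_0^4/3 u'(x) v'(x) dx = ∫_0^4/3 f v dx for all v ∈ V (homogeneous Neumann, so boundary terms vanish).
Substituting f(x) = 4*cos(3*π*x/2), the right-hand side is ∫_0^4/3 (4*cos(3*π*x/2)) v dx.
Compatibility check (pure Neumann): taking v ≡ 1 ∈ V gives 0 = ∫_0^4/3 f dx + (0) − (0), i.e. ∫_0^4/3 f dx must equal u'(0) − u'(4/3) = 0. Indeed ∫_0^4/3 (4*cos(3*π*x/2)) dx = 0, so the data are compatible. The solution is then unique only up to an additive constant (fix it e.g. by requiring ∫_0^4/3 u dx = 0).


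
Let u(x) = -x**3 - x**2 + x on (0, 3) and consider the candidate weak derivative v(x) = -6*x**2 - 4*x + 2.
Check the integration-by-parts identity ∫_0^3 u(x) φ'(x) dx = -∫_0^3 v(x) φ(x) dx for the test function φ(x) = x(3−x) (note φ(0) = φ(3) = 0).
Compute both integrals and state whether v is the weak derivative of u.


LHS = 909/20, RHS = 909/10. No, v is not the weak derivative of u.

u(x) = -x**3 - x**2 + x, classical derivative u'(x) = -3*x**2 - 2*x + 1.
φ(x) = x(3−x), so φ'(x) = 3 - 2*x.
Note φ(0) = φ(3) = 0, so the boundary term u·φ vanishes.
LHS = ∫_0^3 u(x) φ'(x) dx = ∫_0^3 (2*x^4 - x^3 - 5*x^2 + 3*x) dx. Term by term:
  ∫_0^3 2*x^4 dx = 486/5;  ∫_0^3 -x^3 dx = -81/4;  ∫_0^3 -5*x^2 dx = -45;
  ∫_0^3 3*x dx = 27/2.
Sum: 486/5 − 81/4 − 45 + 27/2 = 909/20.
So LHS = 909/20.
∫_0^3 v(x) φ(x) dx = ∫_0^3 (6*x^4 - 14*x^3 - 14*x^2 + 6*x) dx. Term by term:
  ∫_0^3 6*x^4 dx = 1458/5;  ∫_0^3 -14*x^3 dx = -567/2;  ∫_0^3 -14*x^2 dx = -126;
  ∫_0^3 6*x dx = 27.
Sum: 1458/5 − 567/2 − 126 + 27 = -909/10.
So RHS = -∫_0^3 v(x) φ(x) dx = 909/10.
LHS − RHS = -909/20 ≠ 0, so the identity fails.
(For a valid weak derivative the identity must hold for EVERY test function, in particular this one. The failure shows v is NOT the weak derivative of u.)
Correct weak derivative would be u'(x) = -3*x**2 - 2*x + 1.
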